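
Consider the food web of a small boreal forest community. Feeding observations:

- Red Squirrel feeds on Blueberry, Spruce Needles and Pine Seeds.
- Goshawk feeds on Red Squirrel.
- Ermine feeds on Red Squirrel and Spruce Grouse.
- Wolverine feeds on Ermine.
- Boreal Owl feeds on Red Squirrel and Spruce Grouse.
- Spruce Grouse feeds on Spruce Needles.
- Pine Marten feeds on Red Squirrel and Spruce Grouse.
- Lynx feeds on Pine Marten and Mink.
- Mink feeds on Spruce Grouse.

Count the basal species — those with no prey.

3

Basal species (no prey listed): Blueberry, Spruce Needles, Pine Seeds.
Count: 3.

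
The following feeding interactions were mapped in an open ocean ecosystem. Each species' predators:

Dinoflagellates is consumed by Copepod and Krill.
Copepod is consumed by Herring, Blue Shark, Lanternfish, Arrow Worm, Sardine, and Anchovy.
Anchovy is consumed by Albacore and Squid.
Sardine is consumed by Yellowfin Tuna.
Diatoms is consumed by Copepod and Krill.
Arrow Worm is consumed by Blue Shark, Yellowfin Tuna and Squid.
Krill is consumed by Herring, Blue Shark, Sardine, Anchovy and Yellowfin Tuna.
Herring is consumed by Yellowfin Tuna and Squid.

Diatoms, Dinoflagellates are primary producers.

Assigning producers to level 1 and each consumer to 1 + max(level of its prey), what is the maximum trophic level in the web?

4

Producers (level 1): Diatoms, Dinoflagellates.
Diatoms → Copepod → Arrow Worm → Squid gives Squid level 4.
No species has a prey at level 4, so no species reaches level 5.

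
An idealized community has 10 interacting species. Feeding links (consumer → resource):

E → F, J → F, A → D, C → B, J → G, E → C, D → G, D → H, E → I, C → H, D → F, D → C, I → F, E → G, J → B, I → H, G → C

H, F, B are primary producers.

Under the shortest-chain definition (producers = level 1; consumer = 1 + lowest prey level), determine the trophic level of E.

Trophic level 2

F is a producer → level 1.
E eats F → level 2.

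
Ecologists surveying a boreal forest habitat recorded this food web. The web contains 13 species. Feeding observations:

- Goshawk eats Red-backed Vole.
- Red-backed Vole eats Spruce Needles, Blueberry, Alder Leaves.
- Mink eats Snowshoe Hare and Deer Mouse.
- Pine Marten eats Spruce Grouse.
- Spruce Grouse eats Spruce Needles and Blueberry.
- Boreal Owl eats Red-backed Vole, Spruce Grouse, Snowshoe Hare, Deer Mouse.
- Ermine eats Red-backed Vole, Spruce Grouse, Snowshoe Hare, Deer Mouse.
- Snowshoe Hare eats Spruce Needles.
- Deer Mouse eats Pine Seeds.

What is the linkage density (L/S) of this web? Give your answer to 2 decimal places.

L/S = 1.46

There are L = 19 links among S = 13 species.
L/S = 19/13 = 1.4615 ≈ 1.46.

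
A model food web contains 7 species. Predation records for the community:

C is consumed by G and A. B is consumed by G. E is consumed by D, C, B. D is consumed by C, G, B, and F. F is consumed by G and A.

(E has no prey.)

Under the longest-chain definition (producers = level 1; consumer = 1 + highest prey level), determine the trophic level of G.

E is a producer → level 1.
D eats E → level 2.
F eats D → level 3.
G eats F (level 3); other prey at levels: D 2, C 3, B 3 → level 4.

Trophic level 4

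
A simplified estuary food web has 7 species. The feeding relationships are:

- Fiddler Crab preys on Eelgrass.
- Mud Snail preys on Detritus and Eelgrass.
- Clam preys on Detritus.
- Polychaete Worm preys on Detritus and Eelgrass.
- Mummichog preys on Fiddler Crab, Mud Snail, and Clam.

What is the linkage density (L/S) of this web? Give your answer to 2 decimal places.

L/S = 1.29

There are L = 9 links among S = 7 species.
L/S = 9/7 = 1.2857 ≈ 1.29.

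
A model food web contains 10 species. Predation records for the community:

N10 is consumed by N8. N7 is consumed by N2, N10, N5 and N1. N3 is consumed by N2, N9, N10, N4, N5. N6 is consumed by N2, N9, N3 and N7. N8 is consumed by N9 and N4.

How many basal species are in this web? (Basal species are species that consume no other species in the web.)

1

Basal species (no prey listed): N6.
Count: 1.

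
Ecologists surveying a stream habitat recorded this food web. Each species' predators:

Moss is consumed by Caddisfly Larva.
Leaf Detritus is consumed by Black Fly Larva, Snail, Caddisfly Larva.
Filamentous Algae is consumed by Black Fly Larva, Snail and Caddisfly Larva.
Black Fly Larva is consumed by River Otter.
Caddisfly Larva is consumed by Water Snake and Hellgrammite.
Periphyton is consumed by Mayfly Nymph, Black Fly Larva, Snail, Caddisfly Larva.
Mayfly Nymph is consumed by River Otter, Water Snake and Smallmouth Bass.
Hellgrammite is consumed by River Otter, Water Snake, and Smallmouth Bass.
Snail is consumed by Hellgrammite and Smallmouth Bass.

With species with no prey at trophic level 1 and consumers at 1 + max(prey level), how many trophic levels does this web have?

Basal resources (level 1): Filamentous Algae, Moss, Leaf Detritus, Periphyton.
Filamentous Algae → Caddisfly Larva → Hellgrammite → Water Snake gives Water Snake level 4.
No species has a prey at level 4, so no species reaches level 5.

4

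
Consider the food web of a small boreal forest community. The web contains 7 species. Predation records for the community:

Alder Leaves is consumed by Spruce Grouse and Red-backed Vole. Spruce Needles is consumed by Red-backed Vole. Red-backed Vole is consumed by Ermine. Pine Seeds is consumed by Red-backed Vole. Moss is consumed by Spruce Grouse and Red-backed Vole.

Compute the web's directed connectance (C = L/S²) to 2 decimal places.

C = 0.14

The web has S = 7 species and L = 7 feeding links.
C = L / S² = 7 / 49 = 0.1429 ≈ 0.14.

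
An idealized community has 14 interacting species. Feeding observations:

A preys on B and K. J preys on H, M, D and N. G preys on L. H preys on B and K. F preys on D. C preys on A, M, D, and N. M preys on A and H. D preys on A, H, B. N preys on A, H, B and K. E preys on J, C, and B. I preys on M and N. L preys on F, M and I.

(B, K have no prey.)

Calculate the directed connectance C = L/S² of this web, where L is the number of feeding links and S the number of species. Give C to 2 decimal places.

The web has S = 14 species and L = 31 feeding links.
C = L / S² = 31 / 196 = 0.1582 ≈ 0.16.

C = 0.16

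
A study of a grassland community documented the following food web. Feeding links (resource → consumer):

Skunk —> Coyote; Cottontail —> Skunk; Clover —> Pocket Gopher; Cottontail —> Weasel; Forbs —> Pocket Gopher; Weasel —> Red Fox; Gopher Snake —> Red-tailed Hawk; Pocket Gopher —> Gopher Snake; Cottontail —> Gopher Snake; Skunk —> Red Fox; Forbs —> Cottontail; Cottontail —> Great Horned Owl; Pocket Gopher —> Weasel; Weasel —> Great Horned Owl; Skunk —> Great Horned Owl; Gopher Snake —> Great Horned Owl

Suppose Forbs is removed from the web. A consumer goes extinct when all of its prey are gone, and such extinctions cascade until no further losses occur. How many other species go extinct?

Remove Forbs.
Round 1: Cottontail (all prey gone) → extinct.
Round 2: Skunk (all prey gone) → extinct.
Round 3: Coyote (all prey gone) → extinct.
No further losses. Total secondary extinctions: 3.

3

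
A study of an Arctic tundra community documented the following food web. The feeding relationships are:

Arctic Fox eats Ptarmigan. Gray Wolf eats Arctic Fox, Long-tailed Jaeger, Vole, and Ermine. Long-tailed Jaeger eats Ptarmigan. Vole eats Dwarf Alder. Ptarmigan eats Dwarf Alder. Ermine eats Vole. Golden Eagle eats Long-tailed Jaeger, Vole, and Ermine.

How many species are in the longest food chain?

One longest chain: Dwarf Alder → Ptarmigan → Long-tailed Jaeger → Gray Wolf.
It has 4 species and 3 links.

4 species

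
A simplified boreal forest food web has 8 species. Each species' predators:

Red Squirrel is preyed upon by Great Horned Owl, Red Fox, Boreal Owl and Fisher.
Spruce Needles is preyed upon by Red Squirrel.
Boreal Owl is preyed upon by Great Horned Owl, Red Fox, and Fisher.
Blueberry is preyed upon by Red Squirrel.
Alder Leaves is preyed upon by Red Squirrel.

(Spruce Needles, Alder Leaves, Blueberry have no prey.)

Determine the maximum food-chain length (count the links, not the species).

3 links

One longest chain: Spruce Needles → Red Squirrel → Boreal Owl → Fisher.
It has 4 species and 3 links.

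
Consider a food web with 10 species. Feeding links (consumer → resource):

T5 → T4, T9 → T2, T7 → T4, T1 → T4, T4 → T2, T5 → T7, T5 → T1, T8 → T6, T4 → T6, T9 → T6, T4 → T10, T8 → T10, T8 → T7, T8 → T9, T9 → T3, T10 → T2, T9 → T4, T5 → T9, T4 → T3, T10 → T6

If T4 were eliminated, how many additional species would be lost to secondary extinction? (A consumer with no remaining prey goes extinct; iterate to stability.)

2

Remove T4.
Round 1: T1 (all prey gone), T7 (all prey gone) → extinct.
No further losses. Total secondary extinctions: 2.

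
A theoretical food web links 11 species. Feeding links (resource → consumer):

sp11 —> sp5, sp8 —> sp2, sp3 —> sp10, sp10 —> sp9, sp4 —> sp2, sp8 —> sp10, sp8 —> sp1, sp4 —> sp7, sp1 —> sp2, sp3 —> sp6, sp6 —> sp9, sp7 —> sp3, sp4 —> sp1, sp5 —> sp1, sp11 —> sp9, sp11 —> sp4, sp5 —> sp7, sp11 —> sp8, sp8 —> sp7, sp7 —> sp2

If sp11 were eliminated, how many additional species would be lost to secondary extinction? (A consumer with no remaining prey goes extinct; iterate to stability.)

10

Remove sp11.
Round 1: sp4 (all prey gone), sp8 (all prey gone), sp5 (all prey gone) → extinct.
Round 2: sp7 (all prey gone), sp1 (all prey gone) → extinct.
Round 3: sp2 (all prey gone), sp3 (all prey gone) → extinct.
Round 4: sp10 (all prey gone), sp6 (all prey gone) → extinct.
Round 5: sp9 (all prey gone) → extinct.
No further losses. Total secondary extinctions: 10.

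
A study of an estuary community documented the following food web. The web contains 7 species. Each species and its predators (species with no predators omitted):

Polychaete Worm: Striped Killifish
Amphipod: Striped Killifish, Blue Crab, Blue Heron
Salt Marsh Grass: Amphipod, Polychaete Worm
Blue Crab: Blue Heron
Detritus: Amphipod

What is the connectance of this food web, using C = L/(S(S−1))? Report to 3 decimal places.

C = 0.190

The web has S = 7 species and L = 8 feeding links.
C = L / (S(S−1)) = 8 / 42 = 0.1905 ≈ 0.190.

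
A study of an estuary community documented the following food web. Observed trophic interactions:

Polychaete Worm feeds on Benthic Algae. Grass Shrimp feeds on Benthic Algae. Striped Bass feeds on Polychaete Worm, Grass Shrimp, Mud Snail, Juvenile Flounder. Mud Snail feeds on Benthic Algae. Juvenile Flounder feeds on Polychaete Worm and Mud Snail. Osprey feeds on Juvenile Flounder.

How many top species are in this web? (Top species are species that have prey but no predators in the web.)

2

Top species (has prey, but nothing eats it): Striped Bass, Osprey.
Count: 2.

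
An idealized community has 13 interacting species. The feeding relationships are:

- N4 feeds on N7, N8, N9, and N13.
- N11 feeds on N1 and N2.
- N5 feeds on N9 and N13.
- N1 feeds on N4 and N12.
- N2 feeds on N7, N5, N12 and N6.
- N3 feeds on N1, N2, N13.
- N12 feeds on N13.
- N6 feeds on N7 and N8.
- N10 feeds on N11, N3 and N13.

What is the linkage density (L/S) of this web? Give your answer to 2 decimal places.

L/S = 1.77

There are L = 23 links among S = 13 species.
L/S = 23/13 = 1.7692 ≈ 1.77.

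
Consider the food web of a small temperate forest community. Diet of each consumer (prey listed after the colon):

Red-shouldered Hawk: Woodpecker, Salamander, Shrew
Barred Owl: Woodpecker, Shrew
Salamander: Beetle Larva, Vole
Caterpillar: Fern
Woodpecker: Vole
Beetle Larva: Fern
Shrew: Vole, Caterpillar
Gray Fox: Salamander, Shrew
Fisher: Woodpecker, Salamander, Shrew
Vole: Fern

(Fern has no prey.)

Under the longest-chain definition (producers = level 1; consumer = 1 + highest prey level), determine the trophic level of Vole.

Fern is a producer → level 1.
Vole eats Fern → level 2.

Trophic level 2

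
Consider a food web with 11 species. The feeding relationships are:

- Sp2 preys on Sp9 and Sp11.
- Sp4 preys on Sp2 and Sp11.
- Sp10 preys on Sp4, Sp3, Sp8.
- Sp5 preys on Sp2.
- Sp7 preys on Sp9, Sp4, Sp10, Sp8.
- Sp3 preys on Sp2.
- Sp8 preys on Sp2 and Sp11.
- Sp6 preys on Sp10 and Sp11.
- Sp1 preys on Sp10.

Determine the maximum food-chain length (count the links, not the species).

One longest chain: Sp11 → Sp2 → Sp8 → Sp10 → Sp7.
It has 5 species and 4 links.

4 links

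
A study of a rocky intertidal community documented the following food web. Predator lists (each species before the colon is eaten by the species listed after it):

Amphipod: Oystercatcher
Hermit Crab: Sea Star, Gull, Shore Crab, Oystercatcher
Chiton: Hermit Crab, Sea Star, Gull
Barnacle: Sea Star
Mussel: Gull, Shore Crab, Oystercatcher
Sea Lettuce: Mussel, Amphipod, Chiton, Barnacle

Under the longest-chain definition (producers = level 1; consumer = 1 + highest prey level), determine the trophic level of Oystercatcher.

Sea Lettuce is a producer → level 1.
Chiton eats Sea Lettuce → level 2.
Hermit Crab eats Chiton → level 3.
Oystercatcher eats Hermit Crab (level 3); other prey at levels: Mussel 2, Amphipod 2 → level 4.

Trophic level 4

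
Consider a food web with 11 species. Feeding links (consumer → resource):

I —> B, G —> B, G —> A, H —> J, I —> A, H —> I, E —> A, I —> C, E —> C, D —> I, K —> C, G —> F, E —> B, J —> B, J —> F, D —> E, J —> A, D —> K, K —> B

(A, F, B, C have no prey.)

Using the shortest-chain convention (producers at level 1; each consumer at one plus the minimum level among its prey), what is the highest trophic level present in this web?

3

Producers (level 1): A, F, B, C.
Following each consumer down to its lowest-level prey: A → J → H (levels 1 through 3).
All prey of H (J 2, I 2) are at level 2 or above, so H is at level 1 + 2 = 3.
Every consumer has at least one prey at level 2 or below, so none exceeds level 3.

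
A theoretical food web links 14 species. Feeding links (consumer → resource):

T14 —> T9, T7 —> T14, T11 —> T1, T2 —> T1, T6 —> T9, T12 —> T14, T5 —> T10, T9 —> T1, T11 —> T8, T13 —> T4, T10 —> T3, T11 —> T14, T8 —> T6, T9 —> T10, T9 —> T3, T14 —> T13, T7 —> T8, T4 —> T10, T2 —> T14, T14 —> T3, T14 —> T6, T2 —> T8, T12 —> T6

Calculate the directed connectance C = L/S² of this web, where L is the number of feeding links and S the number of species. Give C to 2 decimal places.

The web has S = 14 species and L = 23 feeding links.
C = L / S² = 23 / 196 = 0.1173 ≈ 0.12.

C = 0.12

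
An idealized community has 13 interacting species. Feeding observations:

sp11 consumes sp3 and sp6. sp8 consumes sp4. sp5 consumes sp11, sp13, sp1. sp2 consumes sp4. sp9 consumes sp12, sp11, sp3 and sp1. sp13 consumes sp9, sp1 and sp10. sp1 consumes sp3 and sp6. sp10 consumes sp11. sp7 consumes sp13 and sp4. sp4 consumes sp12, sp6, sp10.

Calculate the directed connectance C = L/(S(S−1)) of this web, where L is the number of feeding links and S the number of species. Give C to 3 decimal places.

C = 0.141

The web has S = 13 species and L = 22 feeding links.
C = L / (S(S−1)) = 22 / 156 = 0.1410 ≈ 0.141.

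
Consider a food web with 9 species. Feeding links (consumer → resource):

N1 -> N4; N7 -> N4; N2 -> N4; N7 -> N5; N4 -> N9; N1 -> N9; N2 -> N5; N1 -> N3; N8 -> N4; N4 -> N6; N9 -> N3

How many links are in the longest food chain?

3 links

One longest chain: N3 → N9 → N4 → N2.
It has 4 species and 3 links.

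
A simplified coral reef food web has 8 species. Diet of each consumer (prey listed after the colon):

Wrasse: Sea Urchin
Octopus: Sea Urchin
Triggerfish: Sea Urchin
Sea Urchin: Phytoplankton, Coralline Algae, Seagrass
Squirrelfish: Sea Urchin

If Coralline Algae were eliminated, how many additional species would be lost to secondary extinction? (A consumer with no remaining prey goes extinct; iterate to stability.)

0

Remove Coralline Algae.
Every predator of it retains at least one other prey: Sea Urchin still has Phytoplankton, Seagrass.
No consumer loses all prey, so no secondary extinctions occur.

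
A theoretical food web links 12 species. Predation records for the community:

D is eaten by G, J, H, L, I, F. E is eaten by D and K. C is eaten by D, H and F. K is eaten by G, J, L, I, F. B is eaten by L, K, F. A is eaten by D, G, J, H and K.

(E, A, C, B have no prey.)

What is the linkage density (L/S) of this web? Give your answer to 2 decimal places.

L/S = 2.00

There are L = 24 links among S = 12 species.
L/S = 24/12 = 2.0000 ≈ 2.00.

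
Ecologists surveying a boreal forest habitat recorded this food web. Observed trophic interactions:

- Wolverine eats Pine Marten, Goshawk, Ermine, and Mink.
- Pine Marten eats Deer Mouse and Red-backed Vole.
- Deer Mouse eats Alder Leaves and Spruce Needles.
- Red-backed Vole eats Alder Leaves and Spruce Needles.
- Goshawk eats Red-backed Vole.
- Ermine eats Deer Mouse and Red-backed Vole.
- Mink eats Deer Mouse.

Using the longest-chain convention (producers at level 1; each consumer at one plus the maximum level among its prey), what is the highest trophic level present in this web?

4

Producers (level 1): Alder Leaves, Spruce Needles.
Alder Leaves → Red-backed Vole → Goshawk → Wolverine gives Wolverine level 4.
No species has a prey at level 4, so no species reaches level 5.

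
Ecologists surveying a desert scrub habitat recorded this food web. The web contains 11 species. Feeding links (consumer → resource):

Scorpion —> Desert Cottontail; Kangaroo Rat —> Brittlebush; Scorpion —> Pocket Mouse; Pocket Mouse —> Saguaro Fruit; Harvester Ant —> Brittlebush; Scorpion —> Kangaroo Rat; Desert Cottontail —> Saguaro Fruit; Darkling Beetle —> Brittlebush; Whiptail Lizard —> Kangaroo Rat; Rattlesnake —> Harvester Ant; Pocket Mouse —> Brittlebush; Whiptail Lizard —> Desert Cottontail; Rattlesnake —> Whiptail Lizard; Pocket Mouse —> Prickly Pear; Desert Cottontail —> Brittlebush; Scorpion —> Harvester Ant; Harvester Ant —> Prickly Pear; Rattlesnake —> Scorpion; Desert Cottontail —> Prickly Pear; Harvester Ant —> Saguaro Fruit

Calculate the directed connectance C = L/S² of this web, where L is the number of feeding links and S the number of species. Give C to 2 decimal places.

The web has S = 11 species and L = 20 feeding links.
C = L / S² = 20 / 121 = 0.1653 ≈ 0.17.

C = 0.17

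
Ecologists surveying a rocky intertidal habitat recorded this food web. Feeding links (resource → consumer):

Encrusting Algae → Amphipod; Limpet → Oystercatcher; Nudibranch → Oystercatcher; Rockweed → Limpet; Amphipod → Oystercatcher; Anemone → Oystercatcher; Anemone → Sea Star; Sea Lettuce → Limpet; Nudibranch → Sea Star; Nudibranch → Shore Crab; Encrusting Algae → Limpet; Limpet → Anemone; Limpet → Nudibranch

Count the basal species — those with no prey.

Basal species (no prey listed): Sea Lettuce, Rockweed, Encrusting Algae.
Count: 3.

3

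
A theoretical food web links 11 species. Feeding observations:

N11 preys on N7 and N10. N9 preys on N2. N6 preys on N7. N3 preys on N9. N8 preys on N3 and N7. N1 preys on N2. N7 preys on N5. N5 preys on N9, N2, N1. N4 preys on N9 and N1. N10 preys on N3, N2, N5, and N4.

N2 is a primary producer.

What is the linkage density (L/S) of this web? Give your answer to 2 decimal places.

L/S = 1.64

There are L = 18 links among S = 11 species.
L/S = 18/11 = 1.6364 ≈ 1.64.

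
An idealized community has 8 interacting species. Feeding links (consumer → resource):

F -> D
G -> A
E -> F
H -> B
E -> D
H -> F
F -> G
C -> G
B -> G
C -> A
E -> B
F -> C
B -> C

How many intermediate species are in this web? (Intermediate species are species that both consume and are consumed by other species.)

Intermediate species (has both prey and predators): G, C, F, B.
Count: 4.

4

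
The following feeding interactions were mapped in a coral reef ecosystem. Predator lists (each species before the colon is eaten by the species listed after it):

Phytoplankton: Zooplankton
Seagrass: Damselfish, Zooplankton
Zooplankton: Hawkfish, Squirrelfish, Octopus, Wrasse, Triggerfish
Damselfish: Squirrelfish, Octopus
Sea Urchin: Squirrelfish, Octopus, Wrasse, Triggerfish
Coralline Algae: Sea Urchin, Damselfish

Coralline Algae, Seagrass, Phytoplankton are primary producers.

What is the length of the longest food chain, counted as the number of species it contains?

3 species

One longest chain: Seagrass → Zooplankton → Hawkfish.
It has 3 species and 2 links.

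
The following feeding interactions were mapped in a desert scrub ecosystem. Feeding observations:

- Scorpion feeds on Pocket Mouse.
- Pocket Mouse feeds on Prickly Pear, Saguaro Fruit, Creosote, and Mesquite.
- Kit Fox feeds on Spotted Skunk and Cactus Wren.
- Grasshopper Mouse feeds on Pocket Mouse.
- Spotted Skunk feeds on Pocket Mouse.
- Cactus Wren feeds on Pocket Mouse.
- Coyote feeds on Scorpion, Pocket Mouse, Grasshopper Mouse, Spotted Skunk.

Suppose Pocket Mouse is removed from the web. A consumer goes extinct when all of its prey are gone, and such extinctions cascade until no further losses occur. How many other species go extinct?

Remove Pocket Mouse.
Round 1: Grasshopper Mouse (all prey gone), Spotted Skunk (all prey gone), Cactus Wren (all prey gone), Scorpion (all prey gone) → extinct.
Round 2: Kit Fox (all prey gone), Coyote (all prey gone) → extinct.
No further losses. Total secondary extinctions: 6.

6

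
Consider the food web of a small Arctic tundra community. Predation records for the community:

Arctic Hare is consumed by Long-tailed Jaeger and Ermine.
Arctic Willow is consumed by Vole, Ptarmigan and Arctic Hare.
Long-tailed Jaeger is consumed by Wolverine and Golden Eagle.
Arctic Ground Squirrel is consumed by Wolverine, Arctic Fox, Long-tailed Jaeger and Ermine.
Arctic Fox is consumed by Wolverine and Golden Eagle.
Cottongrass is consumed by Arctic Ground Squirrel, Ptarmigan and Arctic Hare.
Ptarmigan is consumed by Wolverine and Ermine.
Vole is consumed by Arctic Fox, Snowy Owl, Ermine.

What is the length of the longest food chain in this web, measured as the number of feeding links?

One longest chain: Cottongrass → Arctic Ground Squirrel → Long-tailed Jaeger → Wolverine.
It has 4 species and 3 links.

3 links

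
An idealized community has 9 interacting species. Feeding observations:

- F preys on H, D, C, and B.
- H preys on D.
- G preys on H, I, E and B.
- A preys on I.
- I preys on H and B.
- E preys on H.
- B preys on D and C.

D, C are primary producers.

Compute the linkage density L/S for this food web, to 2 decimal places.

There are L = 15 links among S = 9 species.
L/S = 15/9 = 1.6667 ≈ 1.67.

L/S = 1.67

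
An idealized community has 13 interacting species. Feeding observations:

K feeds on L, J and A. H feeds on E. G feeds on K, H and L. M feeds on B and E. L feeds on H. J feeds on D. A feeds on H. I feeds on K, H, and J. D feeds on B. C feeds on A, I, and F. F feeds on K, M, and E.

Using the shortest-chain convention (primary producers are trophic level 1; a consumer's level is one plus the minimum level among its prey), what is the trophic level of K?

Trophic level 4

E is a producer → level 1.
H eats E → level 2.
L eats H → level 3.
K eats L → level 4.
No prey of K is below level 3, so 4 is the minimum.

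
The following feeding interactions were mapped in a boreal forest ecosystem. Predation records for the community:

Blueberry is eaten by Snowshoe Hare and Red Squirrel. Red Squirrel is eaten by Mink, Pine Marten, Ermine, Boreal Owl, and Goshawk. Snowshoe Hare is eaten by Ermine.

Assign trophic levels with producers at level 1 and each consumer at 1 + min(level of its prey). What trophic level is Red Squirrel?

Blueberry is a producer → level 1.
Red Squirrel eats Blueberry → level 2.

Trophic level 2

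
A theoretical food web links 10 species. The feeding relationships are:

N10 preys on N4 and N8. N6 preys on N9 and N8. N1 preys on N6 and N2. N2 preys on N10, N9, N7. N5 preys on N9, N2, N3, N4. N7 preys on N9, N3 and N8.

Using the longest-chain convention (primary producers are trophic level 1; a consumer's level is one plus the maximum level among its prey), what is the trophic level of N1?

N8 is a producer → level 1.
N10 eats N8 (level 1); other prey at levels: N4 1 → level 2.
N2 eats N10 (level 2); other prey at levels: N9 1, N7 2 → level 3.
N1 eats N2 (level 3); other prey at levels: N6 2 → level 4.

Trophic level 4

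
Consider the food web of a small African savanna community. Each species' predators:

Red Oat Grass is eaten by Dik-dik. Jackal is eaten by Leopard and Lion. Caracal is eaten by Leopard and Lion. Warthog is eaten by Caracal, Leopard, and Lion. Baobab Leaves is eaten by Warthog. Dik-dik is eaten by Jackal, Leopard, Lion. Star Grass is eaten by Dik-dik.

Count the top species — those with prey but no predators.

2

Top species (has prey, but nothing eats it): Lion, Leopard.
Count: 2.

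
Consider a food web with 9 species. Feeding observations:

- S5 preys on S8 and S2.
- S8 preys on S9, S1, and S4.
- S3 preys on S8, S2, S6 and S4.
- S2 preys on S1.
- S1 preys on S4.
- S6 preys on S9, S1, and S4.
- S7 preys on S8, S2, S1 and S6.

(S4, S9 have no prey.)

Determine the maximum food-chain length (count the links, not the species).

One longest chain: S4 → S1 → S8 → S5.
It has 4 species and 3 links.

3 links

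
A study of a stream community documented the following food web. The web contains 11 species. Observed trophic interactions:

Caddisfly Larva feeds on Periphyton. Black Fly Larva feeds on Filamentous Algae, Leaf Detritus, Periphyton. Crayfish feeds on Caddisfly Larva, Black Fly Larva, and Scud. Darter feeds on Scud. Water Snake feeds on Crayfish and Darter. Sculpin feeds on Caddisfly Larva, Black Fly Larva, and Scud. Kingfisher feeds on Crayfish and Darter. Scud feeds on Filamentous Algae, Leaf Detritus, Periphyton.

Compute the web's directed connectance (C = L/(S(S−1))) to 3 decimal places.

C = 0.164

The web has S = 11 species and L = 18 feeding links.
C = L / (S(S−1)) = 18 / 110 = 0.1636 ≈ 0.164.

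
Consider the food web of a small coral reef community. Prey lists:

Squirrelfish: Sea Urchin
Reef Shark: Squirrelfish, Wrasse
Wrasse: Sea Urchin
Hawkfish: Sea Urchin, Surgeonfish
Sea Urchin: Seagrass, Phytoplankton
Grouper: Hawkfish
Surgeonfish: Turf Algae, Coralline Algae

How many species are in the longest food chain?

4 species

One longest chain: Seagrass → Sea Urchin → Wrasse → Reef Shark.
It has 4 species and 3 links.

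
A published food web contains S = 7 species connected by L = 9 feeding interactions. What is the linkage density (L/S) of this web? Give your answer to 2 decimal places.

L/S = 1.29

There are L = 9 links among S = 7 species.
L/S = 9/7 = 1.2857 ≈ 1.29.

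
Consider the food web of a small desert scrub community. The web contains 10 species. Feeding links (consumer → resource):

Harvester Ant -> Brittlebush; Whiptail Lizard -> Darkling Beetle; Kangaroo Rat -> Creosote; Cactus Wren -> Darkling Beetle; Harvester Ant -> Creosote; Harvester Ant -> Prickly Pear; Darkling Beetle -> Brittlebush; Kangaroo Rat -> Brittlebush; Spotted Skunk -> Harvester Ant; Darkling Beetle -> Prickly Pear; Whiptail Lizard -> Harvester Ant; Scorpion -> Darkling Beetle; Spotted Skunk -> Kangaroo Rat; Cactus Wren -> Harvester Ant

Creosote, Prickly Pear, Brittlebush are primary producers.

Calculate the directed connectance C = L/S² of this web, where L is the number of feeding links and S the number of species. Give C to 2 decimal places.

C = 0.14

The web has S = 10 species and L = 14 feeding links.
C = L / S² = 14 / 100 = 0.1400 ≈ 0.14.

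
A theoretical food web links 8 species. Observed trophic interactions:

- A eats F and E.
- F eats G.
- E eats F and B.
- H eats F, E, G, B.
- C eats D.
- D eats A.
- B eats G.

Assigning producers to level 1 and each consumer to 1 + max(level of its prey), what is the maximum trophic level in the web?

Producers (level 1): G.
G → F → E → A → D → C gives C level 6.
No species has a prey at level 6, so no species reaches level 7.

6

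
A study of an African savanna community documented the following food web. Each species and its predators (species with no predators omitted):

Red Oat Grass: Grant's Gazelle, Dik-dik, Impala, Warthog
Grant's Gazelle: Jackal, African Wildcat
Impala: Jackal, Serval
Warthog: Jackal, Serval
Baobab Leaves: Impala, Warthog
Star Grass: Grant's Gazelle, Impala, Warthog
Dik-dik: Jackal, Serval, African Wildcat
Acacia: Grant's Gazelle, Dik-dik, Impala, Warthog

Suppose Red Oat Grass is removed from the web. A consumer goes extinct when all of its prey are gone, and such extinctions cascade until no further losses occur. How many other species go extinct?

0

Remove Red Oat Grass.
Every predator of it retains at least one other prey: Grant's Gazelle still has Star Grass, Acacia; Dik-dik still has Acacia; Impala still has Baobab Leaves, Star Grass, Acacia; Warthog still has Baobab Leaves, Star Grass, Acacia.
No consumer loses all prey, so no secondary extinctions occur.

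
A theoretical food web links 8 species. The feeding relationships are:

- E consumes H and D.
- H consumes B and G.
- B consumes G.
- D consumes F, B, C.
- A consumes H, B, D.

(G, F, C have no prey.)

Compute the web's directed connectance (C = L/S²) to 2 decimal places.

The web has S = 8 species and L = 11 feeding links.
C = L / S² = 11 / 64 = 0.1719 ≈ 0.17.

C = 0.17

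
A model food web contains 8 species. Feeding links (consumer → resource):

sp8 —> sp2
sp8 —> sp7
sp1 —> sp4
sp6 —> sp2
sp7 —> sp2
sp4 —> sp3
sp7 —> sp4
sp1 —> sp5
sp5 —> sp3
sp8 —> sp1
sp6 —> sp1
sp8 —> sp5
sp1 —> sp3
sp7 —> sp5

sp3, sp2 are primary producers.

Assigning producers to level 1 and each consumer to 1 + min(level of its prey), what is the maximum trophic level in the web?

2

Producers (level 1): sp3, sp2.
Following each consumer down to its lowest-level prey: sp2 → sp8 (levels 1 through 2).
All prey of sp8 (sp2 1, sp5 2, sp1 2, sp7 2) are at level 1 or above, so sp8 is at level 1 + 1 = 2.
Every consumer has at least one prey at level 1 or below, so none exceeds level 2.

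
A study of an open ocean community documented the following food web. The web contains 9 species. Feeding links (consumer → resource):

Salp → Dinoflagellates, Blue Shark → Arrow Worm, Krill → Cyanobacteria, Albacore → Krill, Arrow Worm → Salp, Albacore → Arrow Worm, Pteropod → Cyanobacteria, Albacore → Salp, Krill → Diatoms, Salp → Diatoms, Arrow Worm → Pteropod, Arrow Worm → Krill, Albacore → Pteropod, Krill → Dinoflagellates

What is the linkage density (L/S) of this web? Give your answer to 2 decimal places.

There are L = 14 links among S = 9 species.
L/S = 14/9 = 1.5556 ≈ 1.56.

L/S = 1.56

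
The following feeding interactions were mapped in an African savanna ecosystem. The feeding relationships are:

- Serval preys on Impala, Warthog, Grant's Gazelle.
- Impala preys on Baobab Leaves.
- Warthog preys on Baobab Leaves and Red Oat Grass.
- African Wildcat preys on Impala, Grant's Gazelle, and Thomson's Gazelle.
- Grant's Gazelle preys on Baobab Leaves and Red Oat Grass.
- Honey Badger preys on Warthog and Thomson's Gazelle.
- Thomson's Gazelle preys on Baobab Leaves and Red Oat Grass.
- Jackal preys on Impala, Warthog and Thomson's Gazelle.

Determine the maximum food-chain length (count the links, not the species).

2 links

One longest chain: Baobab Leaves → Grant's Gazelle → African Wildcat.
It has 3 species and 2 links.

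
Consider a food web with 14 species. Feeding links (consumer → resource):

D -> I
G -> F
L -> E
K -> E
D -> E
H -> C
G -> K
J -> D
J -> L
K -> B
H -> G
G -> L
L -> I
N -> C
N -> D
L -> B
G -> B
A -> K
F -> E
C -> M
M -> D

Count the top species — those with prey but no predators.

Top species (has prey, but nothing eats it): J, A, N, H.
Count: 4.

4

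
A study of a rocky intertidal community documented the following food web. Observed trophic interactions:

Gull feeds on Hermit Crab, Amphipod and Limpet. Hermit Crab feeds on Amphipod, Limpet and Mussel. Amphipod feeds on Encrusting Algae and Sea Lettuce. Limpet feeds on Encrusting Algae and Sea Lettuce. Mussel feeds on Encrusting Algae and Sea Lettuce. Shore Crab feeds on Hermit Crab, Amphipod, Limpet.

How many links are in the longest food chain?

3 links

One longest chain: Encrusting Algae → Amphipod → Hermit Crab → Gull.
It has 4 species and 3 links.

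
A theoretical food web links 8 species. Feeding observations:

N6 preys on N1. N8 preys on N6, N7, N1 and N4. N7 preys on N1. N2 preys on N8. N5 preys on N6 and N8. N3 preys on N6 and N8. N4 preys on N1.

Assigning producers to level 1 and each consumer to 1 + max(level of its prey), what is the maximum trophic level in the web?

4

Producers (level 1): N1.
N1 → N7 → N8 → N2 gives N2 level 4.
No species has a prey at level 4, so no species reaches level 5.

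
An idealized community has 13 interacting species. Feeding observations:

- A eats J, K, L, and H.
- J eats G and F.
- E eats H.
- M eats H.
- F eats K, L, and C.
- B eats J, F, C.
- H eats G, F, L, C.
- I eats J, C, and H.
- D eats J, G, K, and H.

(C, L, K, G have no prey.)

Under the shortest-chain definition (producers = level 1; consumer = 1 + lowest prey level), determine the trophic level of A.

Trophic level 2

L is a producer → level 1.
A eats L → level 2.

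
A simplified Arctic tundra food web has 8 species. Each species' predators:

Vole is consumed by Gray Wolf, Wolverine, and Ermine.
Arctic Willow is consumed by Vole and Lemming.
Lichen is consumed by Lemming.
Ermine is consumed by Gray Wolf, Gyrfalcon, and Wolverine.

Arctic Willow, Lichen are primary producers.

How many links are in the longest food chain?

One longest chain: Arctic Willow → Vole → Ermine → Wolverine.
It has 4 species and 3 links.

3 links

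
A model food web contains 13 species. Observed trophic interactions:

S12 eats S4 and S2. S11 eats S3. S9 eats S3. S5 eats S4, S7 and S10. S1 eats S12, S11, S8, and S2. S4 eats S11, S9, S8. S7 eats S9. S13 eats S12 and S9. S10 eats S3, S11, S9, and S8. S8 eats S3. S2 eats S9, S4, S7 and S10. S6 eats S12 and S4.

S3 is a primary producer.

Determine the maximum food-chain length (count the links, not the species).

One longest chain: S3 → S11 → S10 → S2 → S12 → S13.
It has 6 species and 5 links.

5 links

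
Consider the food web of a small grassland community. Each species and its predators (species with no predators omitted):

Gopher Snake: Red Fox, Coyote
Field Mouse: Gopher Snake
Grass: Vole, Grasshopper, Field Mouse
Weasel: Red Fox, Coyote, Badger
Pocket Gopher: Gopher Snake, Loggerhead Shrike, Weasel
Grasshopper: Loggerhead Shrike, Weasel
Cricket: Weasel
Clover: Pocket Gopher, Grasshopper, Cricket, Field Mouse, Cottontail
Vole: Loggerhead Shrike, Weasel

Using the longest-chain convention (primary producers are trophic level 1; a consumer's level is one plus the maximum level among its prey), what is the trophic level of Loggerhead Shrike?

Grass is a producer → level 1.
Vole eats Grass → level 2.
Loggerhead Shrike eats Vole (level 2); other prey at levels: Pocket Gopher 2, Grasshopper 2 → level 3.

Trophic level 3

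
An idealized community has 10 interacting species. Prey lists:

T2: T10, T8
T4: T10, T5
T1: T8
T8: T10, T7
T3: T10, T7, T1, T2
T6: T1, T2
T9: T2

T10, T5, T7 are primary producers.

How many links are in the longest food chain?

One longest chain: T10 → T8 → T1 → T6.
It has 4 species and 3 links.

3 links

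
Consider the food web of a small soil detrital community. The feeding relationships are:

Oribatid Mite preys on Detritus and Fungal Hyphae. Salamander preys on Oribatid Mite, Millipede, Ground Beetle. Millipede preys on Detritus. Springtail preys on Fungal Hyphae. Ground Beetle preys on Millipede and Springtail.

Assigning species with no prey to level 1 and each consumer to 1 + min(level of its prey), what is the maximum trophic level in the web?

Basal resources (level 1): Fungal Hyphae, Detritus.
Following each consumer down to its lowest-level prey: Fungal Hyphae → Oribatid Mite → Salamander (levels 1 through 3).
All prey of Salamander (Oribatid Mite 2, Millipede 2, Ground Beetle 3) are at level 2 or above, so Salamander is at level 1 + 2 = 3.
Every consumer has at least one prey at level 2 or below, so none exceeds level 3.

3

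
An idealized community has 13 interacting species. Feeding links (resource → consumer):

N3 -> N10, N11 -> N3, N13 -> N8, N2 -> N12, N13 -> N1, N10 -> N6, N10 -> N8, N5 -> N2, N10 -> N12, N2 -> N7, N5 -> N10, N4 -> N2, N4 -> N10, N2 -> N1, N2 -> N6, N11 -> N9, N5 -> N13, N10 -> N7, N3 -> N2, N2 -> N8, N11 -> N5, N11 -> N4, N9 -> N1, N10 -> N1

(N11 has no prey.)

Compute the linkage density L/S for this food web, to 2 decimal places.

L/S = 1.85

There are L = 24 links among S = 13 species.
L/S = 24/13 = 1.8462 ≈ 1.85.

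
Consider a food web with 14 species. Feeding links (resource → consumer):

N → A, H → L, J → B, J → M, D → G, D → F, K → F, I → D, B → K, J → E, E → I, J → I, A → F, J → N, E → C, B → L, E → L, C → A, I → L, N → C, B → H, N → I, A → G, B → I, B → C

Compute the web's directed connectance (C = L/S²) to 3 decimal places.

C = 0.128

The web has S = 14 species and L = 25 feeding links.
C = L / S² = 25 / 196 = 0.1276 ≈ 0.128.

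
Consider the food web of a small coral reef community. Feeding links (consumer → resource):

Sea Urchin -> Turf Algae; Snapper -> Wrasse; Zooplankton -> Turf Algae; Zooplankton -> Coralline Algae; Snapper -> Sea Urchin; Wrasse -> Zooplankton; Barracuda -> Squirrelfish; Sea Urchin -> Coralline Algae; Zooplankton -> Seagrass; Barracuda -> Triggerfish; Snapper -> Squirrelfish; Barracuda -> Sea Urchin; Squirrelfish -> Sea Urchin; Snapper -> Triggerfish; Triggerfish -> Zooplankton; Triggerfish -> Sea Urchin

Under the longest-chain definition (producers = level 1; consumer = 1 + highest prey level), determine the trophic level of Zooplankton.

Trophic level 2

Seagrass is a producer → level 1.
Zooplankton eats Seagrass (level 1); other prey at levels: Coralline Algae 1, Turf Algae 1 → level 2.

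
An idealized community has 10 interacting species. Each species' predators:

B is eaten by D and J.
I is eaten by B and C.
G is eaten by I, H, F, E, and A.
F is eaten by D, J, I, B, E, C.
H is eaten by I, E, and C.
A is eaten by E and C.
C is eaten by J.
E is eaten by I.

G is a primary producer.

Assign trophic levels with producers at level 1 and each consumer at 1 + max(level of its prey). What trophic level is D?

Trophic level 6

G is a producer → level 1.
H eats G → level 2.
E eats H (level 2); other prey at levels: G 1, A 2, F 2 → level 3.
I eats E (level 3); other prey at levels: G 1, H 2, F 2 → level 4.
B eats I (level 4); other prey at levels: F 2 → level 5.
D eats B (level 5); other prey at levels: F 2 → level 6.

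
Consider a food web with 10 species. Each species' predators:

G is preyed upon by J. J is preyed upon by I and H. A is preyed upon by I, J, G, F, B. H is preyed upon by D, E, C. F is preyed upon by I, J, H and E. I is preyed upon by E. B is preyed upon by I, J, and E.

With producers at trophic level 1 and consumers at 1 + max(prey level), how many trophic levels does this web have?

5

Producers (level 1): A.
A → F → J → H → D gives D level 5.
No species has a prey at level 5, so no species reaches level 6.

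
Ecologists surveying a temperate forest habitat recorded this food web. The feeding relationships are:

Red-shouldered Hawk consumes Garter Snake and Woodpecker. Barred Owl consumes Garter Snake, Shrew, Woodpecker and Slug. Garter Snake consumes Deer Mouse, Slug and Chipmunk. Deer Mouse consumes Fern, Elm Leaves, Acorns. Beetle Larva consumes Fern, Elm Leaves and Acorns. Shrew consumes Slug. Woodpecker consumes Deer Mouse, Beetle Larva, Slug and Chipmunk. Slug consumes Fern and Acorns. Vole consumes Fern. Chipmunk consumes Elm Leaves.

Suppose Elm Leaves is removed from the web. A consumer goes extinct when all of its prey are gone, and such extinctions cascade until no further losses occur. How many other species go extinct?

Remove Elm Leaves.
Round 1: Chipmunk (all prey gone) → extinct.
No further losses. Total secondary extinctions: 1.

1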